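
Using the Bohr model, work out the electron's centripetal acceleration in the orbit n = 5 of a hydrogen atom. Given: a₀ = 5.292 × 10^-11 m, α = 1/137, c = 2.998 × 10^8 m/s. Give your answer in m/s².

r = n²a₀/Z = 1.323 × 10^-9 m, v = Zαc/n = 4.377 × 10^5 m/s
a = v²/r = (4.377 × 10^5)² / 1.323 × 10^-9 = 1.448 × 10^20 m/s²

1.448 × 10^20 m/s²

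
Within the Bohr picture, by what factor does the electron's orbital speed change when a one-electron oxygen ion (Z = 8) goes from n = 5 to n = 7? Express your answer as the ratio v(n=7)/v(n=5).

5/7

v ∝ Z^1 · n^-1; with Z fixed, v ∝ n^-1.
v(n=7)/v(n=5) = (7/5)^-1 = 5/7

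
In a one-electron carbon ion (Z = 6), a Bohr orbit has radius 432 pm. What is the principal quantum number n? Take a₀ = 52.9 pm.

r_n = n²a₀/Z ⇒ n² = rZ/a₀ = 432 × 6 / 52.9 ≈ 49.00
n = 7

7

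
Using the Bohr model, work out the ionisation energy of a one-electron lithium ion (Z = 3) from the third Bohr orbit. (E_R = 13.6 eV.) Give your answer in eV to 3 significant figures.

E_n = −E_R·Z²/n² = −13.6 × 3²/3² eV = -13.6 eV
Ionisation energy = −E_n = 13.6 eV

13.6 eV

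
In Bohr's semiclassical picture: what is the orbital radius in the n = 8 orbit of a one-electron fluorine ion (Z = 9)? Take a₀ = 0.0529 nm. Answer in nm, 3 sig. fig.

r_n = n²a₀/Z = 8² × 0.0529 / 9
    = 64 × 0.0529 / 9 = 0.376 nm

0.376 nm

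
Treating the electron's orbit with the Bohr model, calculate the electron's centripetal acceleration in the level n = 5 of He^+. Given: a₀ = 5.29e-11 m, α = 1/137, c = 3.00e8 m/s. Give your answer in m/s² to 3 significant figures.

1.16e21 m/s²

r = n²a₀/Z = 6.61e-10 m, v = Zαc/n = 8.76e5 m/s
a = v²/r = (8.76e5)² / 6.61e-10 = 1.16e21 m/s²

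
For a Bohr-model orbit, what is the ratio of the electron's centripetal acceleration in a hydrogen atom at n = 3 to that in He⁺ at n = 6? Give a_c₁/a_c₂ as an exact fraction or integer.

2

a_c ∝ Z^3 · n^-4
a_c₁/a_c₂ = (1/2)^3 · (3/6)^-4 = 2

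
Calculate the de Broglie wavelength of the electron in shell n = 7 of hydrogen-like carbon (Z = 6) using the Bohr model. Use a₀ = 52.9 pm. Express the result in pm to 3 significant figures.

The Bohr quantisation condition is nλ = 2πr_n.
r_n = n²a₀/Z = 432 pm
λ = 2πr_n/n = 2π·432/7 = 388 pm

388 pm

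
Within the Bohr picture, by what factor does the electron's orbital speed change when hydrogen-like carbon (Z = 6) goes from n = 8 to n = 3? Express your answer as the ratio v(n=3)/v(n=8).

8/3

v ∝ Z^1 · n^-1; with Z fixed, v ∝ n^-1.
v(n=3)/v(n=8) = (3/8)^-1 = 8/3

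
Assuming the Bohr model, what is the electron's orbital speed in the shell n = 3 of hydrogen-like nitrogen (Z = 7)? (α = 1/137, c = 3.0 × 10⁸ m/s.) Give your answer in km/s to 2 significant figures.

5100 km/s

v_n = Zαc/n = 7 × 0.0073 × 3.0 × 10⁸ / 3
    = 5100 km/s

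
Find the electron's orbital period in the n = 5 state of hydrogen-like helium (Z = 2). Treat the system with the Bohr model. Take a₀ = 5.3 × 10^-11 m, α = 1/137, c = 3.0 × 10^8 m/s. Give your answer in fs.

r = n²a₀/Z = 5²·5.3 × 10^-11/2 = 6.6 × 10^-10 m
v = Zαc/n = 2·0.0073·3.0 × 10^8/5 = 8.8 × 10^5 m/s
T = 2πr/v = 4.8 × 10^-15 s = 4.8 fs

4.8 fs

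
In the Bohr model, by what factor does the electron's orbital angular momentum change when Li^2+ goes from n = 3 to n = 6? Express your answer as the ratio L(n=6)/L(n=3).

2

L = nℏ depends only on n, so L ∝ n.
L(n=6)/L(n=3) = (6/3)^1 = 2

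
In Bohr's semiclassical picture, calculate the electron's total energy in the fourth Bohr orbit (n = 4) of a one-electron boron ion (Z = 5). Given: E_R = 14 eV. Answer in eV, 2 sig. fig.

E_n = −E_R·Z²/n² = −14 × 5²/4² = -22 eV

-22 eV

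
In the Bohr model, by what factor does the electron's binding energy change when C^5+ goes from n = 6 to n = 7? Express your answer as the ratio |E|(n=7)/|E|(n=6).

|E| ∝ Z^2 · n^-2; with Z fixed, |E| ∝ n^-2.
|E|(n=7)/|E|(n=6) = (7/6)^-2 = 36/49

36/49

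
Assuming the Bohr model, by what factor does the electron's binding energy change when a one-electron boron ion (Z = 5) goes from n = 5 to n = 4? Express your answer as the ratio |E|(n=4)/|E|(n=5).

|E| ∝ Z^2 · n^-2; with Z fixed, |E| ∝ n^-2.
|E|(n=4)/|E|(n=5) = (4/5)^-2 = 25/16

25/16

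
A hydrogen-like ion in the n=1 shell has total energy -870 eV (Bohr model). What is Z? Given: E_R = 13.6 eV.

8

E_n = −E_R Z²/n² ⇒ Z² = −E_n n²/E_R = 870 × 1² / 13.6 ≈ 63.97
Z = 8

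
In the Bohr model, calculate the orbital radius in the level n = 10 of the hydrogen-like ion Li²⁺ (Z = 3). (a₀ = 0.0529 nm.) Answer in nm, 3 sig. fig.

r_n = n²a₀/Z = 10² × 0.0529 / 3
    = 100 × 0.0529 / 3 = 1.76 nm

1.76 nm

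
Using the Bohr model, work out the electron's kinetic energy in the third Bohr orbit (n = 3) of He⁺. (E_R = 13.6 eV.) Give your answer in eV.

6.04 eV

For a Coulomb orbit the virial theorem gives K = −E_n.
E_n = −E_R·Z²/n², so K = E_R·Z²/n² = 13.6 × 2²/3² = 6.04 eV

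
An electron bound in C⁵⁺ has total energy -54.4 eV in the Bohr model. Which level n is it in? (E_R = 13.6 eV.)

E_n = −E_R Z²/n² ⇒ n² = E_R Z²/(−E_n) = 13.6 × 6² / 54.4 ≈ 9.00
n = 3

3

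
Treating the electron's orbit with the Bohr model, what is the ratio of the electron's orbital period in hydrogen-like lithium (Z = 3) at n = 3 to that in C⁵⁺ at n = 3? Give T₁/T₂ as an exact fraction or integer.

4

T ∝ Z^-2 · n^3
T₁/T₂ = (3/6)^-2 · (3/3)^3 = 4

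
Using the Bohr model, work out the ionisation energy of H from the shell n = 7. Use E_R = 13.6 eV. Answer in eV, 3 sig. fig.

0.278 eV

E_n = −E_R·Z²/n² = −13.6 × 1²/7² eV = -0.278 eV
Ionisation energy = −E_n = 0.278 eV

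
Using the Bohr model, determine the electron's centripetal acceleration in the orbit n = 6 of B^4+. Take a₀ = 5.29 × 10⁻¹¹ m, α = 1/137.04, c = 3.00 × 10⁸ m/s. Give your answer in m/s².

r = n²a₀/Z = 3.81 × 10⁻¹⁰ m, v = Zαc/n = 1.82 × 10⁶ m/s
a = v²/r = (1.82 × 10⁶)² / 3.81 × 10⁻¹⁰ = 8.74 × 10²¹ m/s²

8.74 × 10²¹ m/s²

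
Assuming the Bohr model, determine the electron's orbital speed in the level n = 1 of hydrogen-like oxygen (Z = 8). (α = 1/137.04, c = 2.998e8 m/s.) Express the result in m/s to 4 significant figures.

v_n = Zαc/n = 8 × 0.007297 × 2.998e8 / 1
    = 1.750e7 m/s

1.750e7 m/s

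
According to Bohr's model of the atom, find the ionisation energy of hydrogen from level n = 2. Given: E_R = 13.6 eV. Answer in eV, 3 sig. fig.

3.40 eV

E_n = −E_R·Z²/n² = −13.6 × 1²/2² eV = -3.40 eV
Ionisation energy = −E_n = 3.40 eV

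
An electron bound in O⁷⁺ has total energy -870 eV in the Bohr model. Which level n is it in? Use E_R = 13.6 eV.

E_n = −E_R Z²/n² ⇒ n² = E_R Z²/(−E_n) = 13.6 × 8² / 870 ≈ 1.00
n = 1

1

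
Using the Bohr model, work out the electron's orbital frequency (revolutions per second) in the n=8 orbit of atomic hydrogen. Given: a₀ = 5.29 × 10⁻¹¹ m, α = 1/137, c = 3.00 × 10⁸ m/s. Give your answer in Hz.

1.29 × 10¹³ Hz

r = n²a₀/Z = 3.39 × 10⁻⁹ m, v = Zαc/n = 2.74 × 10⁵ m/s
f = v/(2πr) = 1.29 × 10¹³ Hz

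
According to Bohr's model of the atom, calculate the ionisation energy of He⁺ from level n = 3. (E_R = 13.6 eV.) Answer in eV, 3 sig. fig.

E_n = −E_R·Z²/n² = −13.6 × 2²/3² eV = -6.04 eV
Ionisation energy = −E_n = 6.04 eV

6.04 eV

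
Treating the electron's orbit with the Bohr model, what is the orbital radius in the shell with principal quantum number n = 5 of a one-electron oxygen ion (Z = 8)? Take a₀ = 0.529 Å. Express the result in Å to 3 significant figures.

1.65 Å

r_n = n²a₀/Z = 5² × 0.529 / 8
    = 25 × 0.529 / 8 = 1.65 Å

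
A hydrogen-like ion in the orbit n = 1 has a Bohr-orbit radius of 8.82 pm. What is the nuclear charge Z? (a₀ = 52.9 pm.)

r_n = n²a₀/Z ⇒ Z = n²a₀/r = 1² × 52.9 / 8.82 ≈ 6.00
Z = 6

6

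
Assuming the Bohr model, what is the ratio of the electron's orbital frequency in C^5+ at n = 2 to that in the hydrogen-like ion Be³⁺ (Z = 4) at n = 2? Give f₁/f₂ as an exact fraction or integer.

9/4

f ∝ Z^2 · n^-3
f₁/f₂ = (6/4)^2 · (2/2)^-3 = 9/4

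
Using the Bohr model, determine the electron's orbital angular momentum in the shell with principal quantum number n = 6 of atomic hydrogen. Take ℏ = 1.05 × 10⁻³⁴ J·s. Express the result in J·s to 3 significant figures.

6.30 × 10⁻³⁴ J·s

L_n = nℏ = 6 × 1.05 × 10⁻³⁴ = 6.30 × 10⁻³⁴ J·s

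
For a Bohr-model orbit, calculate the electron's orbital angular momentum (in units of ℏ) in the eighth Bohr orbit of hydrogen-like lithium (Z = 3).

8

L_n = nℏ, so L/ℏ = n = 8.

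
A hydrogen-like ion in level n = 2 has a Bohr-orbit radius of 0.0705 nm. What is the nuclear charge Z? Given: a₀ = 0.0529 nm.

r_n = n²a₀/Z ⇒ Z = n²a₀/r = 2² × 0.0529 / 0.0705 ≈ 3.00
Z = 3

3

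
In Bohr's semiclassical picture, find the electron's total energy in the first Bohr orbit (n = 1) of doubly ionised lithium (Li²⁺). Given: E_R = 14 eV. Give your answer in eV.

E_n = −E_R·Z²/n² = −14 × 3²/1² = -130 eV

-130 eV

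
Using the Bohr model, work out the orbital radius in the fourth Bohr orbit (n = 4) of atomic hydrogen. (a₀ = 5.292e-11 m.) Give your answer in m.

r_n = n²a₀/Z = 4² × 5.292e-11 / 1
    = 16 × 5.292e-11 / 1 = 8.467e-10 m

8.467e-10 m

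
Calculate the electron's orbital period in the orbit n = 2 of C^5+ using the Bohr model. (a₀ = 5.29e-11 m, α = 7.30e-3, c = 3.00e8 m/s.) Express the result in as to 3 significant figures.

r = n²a₀/Z = 2²·5.29e-11/6 = 3.53e-11 m
v = Zαc/n = 6·0.00730·3.00e8/2 = 6.57e6 m/s
T = 2πr/v = 3.37e-17 s = 33.7 as

33.7 as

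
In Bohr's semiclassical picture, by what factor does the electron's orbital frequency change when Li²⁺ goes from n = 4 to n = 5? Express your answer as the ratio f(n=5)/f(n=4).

64/125

f ∝ Z^2 · n^-3; with Z fixed, f ∝ n^-3.
f(n=5)/f(n=4) = (5/4)^-3 = 64/125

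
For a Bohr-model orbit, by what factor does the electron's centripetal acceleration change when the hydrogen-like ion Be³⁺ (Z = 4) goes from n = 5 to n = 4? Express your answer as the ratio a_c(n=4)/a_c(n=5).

625/256

a_c ∝ Z^3 · n^-4; with Z fixed, a_c ∝ n^-4.
a_c(n=4)/a_c(n=5) = (4/5)^-4 = 625/256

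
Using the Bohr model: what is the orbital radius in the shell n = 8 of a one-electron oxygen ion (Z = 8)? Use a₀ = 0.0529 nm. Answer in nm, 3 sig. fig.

0.423 nm

r_n = n²a₀/Z = 8² × 0.0529 / 8
    = 64 × 0.0529 / 8 = 0.423 nm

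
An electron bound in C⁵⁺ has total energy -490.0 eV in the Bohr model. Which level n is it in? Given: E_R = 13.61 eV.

1

E_n = −E_R Z²/n² ⇒ n² = E_R Z²/(−E_n) = 13.61 × 6² / 490.0 ≈ 1.00
n = 1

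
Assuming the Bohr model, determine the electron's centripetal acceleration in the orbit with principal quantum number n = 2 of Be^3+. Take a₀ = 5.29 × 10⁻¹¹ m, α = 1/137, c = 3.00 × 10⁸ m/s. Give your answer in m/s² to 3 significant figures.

3.63 × 10²³ m/s²

r = n²a₀/Z = 5.29 × 10⁻¹¹ m, v = Zαc/n = 4.38 × 10⁶ m/s
a = v²/r = (4.38 × 10⁶)² / 5.29 × 10⁻¹¹ = 3.63 × 10²³ m/s²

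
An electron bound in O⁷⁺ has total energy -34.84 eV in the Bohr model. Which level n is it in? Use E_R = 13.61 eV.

5

E_n = −E_R Z²/n² ⇒ n² = E_R Z²/(−E_n) = 13.61 × 8² / 34.84 ≈ 25.00
n = 5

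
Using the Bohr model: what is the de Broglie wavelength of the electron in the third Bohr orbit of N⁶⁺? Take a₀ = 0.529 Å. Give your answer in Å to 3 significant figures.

1.42 Å

The Bohr quantisation condition is nλ = 2πr_n.
r_n = n²a₀/Z = 0.680 Å
λ = 2πr_n/n = 2π·0.680/3 = 1.42 Å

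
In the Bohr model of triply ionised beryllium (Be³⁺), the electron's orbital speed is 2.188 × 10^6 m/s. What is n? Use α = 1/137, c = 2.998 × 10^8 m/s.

v_n = Zαc/n ⇒ n = Zαc/v = 4 × 0.007299 × 2.998 × 10^8 / 2.188 × 10^6 ≈ 4.00
n = 4

4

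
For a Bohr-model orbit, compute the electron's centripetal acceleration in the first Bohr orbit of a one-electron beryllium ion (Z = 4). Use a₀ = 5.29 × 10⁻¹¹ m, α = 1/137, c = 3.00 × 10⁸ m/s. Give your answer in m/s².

r = n²a₀/Z = 1.32 × 10⁻¹¹ m, v = Zαc/n = 8.76 × 10⁶ m/s
a = v²/r = (8.76 × 10⁶)² / 1.32 × 10⁻¹¹ = 5.80 × 10²⁴ m/s²

5.80 × 10²⁴ m/s²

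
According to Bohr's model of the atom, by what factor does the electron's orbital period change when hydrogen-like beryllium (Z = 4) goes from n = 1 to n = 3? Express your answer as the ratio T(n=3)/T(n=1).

T ∝ Z^-2 · n^3; with Z fixed, T ∝ n^3.
T(n=3)/T(n=1) = (3/1)^3 = 27

27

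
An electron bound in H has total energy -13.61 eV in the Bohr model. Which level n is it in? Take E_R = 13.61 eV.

1

E_n = −E_R Z²/n² ⇒ n² = E_R Z²/(−E_n) = 13.61 × 1² / 13.61 ≈ 1.00
n = 1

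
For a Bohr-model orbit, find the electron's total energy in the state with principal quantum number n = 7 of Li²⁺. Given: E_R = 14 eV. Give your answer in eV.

E_n = −E_R·Z²/n² = −14 × 3²/7² = -2.6 eV

-2.6 eV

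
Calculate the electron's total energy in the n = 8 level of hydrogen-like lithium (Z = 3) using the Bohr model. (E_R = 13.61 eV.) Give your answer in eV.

-1.914 eV

E_n = −E_R·Z²/n² = −13.61 × 3²/8² = -1.914 eV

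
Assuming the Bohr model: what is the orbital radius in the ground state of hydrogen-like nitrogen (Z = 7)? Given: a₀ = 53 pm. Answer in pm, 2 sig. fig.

7.6 pm

r_n = n²a₀/Z = 1² × 53 / 7
    = 1 × 53 / 7 = 7.6 pm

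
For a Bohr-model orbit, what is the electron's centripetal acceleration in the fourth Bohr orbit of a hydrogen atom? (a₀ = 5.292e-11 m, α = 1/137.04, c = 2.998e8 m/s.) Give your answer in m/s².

r = n²a₀/Z = 8.467e-10 m, v = Zαc/n = 5.469e5 m/s
a = v²/r = (5.469e5)² / 8.467e-10 = 3.533e20 m/s²

3.533e20 m/s²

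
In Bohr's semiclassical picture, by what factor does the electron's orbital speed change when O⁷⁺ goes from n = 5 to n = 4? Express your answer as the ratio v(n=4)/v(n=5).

v ∝ Z^1 · n^-1; with Z fixed, v ∝ n^-1.
v(n=4)/v(n=5) = (4/5)^-1 = 5/4

5/4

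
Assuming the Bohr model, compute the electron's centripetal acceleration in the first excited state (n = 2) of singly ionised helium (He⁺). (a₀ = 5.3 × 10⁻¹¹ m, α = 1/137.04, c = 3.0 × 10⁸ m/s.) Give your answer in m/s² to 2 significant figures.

r = n²a₀/Z = 1.1 × 10⁻¹⁰ m, v = Zαc/n = 2.2 × 10⁶ m/s
a = v²/r = (2.2 × 10⁶)² / 1.1 × 10⁻¹⁰ = 4.5 × 10²² m/s²

4.5 × 10²² m/s²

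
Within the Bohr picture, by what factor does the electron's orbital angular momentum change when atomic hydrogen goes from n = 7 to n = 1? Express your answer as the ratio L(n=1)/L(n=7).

1/7

L = nℏ depends only on n, so L ∝ n.
L(n=1)/L(n=7) = (1/7)^1 = 1/7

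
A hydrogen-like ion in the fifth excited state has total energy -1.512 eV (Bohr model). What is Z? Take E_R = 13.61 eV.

E_n = −E_R Z²/n² ⇒ Z² = −E_n n²/E_R = 1.512 × 6² / 13.61 ≈ 4.00
Z = 2

2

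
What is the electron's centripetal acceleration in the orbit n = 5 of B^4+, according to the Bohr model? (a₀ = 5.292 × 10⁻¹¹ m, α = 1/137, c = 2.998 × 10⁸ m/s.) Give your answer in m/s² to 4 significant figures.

r = n²a₀/Z = 2.646 × 10⁻¹⁰ m, v = Zαc/n = 2.188 × 10⁶ m/s
a = v²/r = (2.188 × 10⁶)² / 2.646 × 10⁻¹⁰ = 1.810 × 10²² m/s²

1.810 × 10²² m/s²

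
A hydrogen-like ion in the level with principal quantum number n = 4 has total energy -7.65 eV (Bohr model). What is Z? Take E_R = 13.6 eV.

E_n = −E_R Z²/n² ⇒ Z² = −E_n n²/E_R = 7.65 × 4² / 13.6 ≈ 9.00
Z = 3

3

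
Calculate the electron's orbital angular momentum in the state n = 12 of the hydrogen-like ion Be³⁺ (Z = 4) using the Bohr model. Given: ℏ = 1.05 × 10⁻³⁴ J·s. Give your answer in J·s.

L_n = nℏ = 12 × 1.05 × 10⁻³⁴ = 1.26 × 10⁻³³ J·s

1.26 × 10⁻³³ J·s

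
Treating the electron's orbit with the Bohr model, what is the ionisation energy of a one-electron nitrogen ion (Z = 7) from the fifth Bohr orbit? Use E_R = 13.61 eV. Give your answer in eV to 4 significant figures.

26.68 eV

E_n = −E_R·Z²/n² = −13.61 × 7²/5² eV = -26.68 eV
Ionisation energy = −E_n = 26.68 eV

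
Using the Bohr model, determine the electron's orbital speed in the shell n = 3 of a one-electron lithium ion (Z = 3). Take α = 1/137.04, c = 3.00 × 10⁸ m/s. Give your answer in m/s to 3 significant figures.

v_n = Zαc/n = 3 × 0.00730 × 3.00 × 10⁸ / 3
    = 2.19 × 10⁶ m/s

2.19 × 10⁶ m/s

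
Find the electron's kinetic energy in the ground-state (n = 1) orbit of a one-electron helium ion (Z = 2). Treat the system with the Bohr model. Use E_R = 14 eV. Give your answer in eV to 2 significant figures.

56 eV

For a Coulomb orbit the virial theorem gives K = −E_n.
E_n = −E_R·Z²/n², so K = E_R·Z²/n² = 14 × 2²/1² = 56 eV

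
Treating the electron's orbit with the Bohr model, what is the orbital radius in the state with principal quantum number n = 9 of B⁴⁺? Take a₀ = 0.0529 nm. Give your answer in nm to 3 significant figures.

r_n = n²a₀/Z = 9² × 0.0529 / 5
    = 81 × 0.0529 / 5 = 0.857 nm

0.857 nm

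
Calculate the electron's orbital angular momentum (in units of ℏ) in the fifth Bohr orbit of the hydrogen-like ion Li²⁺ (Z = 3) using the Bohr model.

5

L_n = nℏ, so L/ℏ = n = 5.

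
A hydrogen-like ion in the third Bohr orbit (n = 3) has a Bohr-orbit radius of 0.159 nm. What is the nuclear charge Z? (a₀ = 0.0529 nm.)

r_n = n²a₀/Z ⇒ Z = n²a₀/r = 3² × 0.0529 / 0.159 ≈ 2.99
Z = 3

3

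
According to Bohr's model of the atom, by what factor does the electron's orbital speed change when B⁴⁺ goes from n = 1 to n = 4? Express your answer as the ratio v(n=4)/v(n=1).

1/4

v ∝ Z^1 · n^-1; with Z fixed, v ∝ n^-1.
v(n=4)/v(n=1) = (4/1)^-1 = 1/4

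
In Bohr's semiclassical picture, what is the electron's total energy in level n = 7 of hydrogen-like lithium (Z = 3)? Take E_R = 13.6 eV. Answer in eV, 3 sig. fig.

E_n = −E_R·Z²/n² = −13.6 × 3²/7² = -2.50 eV

-2.50 eV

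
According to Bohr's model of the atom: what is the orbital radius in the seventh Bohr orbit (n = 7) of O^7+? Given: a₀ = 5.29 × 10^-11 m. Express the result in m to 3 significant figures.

3.24 × 10^-10 m

r_n = n²a₀/Z = 7² × 5.29 × 10^-11 / 8
    = 49 × 5.29 × 10^-11 / 8 = 3.24 × 10^-10 m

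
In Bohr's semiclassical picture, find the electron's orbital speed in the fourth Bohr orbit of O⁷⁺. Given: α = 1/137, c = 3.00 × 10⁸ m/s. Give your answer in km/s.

v_n = Zαc/n = 8 × 0.00730 × 3.00 × 10⁸ / 4
    = 4380 km/s

4380 km/s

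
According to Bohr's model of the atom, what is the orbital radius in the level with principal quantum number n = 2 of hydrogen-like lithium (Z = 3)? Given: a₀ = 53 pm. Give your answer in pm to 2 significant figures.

r_n = n²a₀/Z = 2² × 53 / 3
    = 4 × 53 / 3 = 71 pm

71 pm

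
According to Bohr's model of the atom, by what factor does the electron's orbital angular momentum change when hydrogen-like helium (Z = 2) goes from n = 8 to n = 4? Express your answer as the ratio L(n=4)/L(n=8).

1/2

L = nℏ depends only on n, so L ∝ n.
L(n=4)/L(n=8) = (4/8)^1 = 1/2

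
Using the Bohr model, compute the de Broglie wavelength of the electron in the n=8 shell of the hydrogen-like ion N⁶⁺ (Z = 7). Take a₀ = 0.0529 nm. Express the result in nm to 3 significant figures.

0.380 nm

The Bohr quantisation condition is nλ = 2πr_n.
r_n = n²a₀/Z = 0.484 nm
λ = 2πr_n/n = 2π·0.484/8 = 0.380 nm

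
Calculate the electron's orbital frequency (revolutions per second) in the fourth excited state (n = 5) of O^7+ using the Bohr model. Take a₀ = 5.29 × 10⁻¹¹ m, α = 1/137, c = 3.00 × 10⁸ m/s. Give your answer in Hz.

3.37 × 10¹⁵ Hz

r = n²a₀/Z = 1.65 × 10⁻¹⁰ m, v = Zαc/n = 3.50 × 10⁶ m/s
f = v/(2πr) = 3.37 × 10¹⁵ Hz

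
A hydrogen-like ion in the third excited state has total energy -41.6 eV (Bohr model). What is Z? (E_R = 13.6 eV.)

E_n = −E_R Z²/n² ⇒ Z² = −E_n n²/E_R = 41.6 × 4² / 13.6 ≈ 48.94
Z = 7

7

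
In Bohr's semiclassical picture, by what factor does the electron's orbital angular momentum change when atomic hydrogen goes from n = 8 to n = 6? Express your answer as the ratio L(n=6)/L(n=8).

3/4

L = nℏ depends only on n, so L ∝ n.
L(n=6)/L(n=8) = (6/8)^1 = 3/4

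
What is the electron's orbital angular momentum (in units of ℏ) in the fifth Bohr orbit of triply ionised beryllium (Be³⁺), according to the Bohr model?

L_n = nℏ, so L/ℏ = n = 5.

5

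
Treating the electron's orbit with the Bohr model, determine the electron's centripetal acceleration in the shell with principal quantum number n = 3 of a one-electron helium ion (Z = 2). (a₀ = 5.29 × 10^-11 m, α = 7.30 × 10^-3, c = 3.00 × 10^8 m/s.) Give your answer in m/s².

r = n²a₀/Z = 2.38 × 10^-10 m, v = Zαc/n = 1.46 × 10^6 m/s
a = v²/r = (1.46 × 10^6)² / 2.38 × 10^-10 = 8.95 × 10^21 m/s²

8.95 × 10^21 m/s²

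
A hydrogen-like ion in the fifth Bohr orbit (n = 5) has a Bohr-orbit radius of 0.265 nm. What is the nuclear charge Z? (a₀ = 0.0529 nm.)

r_n = n²a₀/Z ⇒ Z = n²a₀/r = 5² × 0.0529 / 0.265 ≈ 4.99
Z = 5

5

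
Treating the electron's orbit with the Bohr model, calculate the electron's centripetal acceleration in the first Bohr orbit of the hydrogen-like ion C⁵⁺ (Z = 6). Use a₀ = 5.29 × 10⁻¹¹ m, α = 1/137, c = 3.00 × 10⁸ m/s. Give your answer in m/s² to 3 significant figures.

1.96 × 10²⁵ m/s²

r = n²a₀/Z = 8.82 × 10⁻¹² m, v = Zαc/n = 1.31 × 10⁷ m/s
a = v²/r = (1.31 × 10⁷)² / 8.82 × 10⁻¹² = 1.96 × 10²⁵ m/s²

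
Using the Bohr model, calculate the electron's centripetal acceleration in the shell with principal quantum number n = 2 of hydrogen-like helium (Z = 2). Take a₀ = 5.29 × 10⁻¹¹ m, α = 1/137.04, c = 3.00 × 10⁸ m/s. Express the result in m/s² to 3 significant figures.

r = n²a₀/Z = 1.06 × 10⁻¹⁰ m, v = Zαc/n = 2.19 × 10⁶ m/s
a = v²/r = (2.19 × 10⁶)² / 1.06 × 10⁻¹⁰ = 4.53 × 10²² m/s²

4.53 × 10²² m/s²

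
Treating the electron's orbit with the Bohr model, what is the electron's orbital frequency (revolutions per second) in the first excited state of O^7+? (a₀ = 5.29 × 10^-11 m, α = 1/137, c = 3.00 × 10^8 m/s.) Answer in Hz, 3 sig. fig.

5.27 × 10^16 Hz

r = n²a₀/Z = 2.65 × 10^-11 m, v = Zαc/n = 8.76 × 10^6 m/s
f = v/(2πr) = 5.27 × 10^16 Hz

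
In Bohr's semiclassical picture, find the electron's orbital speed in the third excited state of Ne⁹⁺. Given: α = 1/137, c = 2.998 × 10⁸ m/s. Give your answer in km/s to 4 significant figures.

5471 km/s

v_n = Zαc/n = 10 × 0.007299 × 2.998 × 10⁸ / 4
    = 5471 km/s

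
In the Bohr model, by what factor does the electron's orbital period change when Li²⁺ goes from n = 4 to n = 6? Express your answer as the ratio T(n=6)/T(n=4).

T ∝ Z^-2 · n^3; with Z fixed, T ∝ n^3.
T(n=6)/T(n=4) = (6/4)^3 = 27/8

27/8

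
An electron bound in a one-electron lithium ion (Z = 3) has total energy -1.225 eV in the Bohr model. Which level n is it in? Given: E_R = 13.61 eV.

E_n = −E_R Z²/n² ⇒ n² = E_R Z²/(−E_n) = 13.61 × 3² / 1.225 ≈ 99.99
n = 10

10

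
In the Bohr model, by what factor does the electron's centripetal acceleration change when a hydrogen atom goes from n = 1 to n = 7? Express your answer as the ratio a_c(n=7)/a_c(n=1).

a_c ∝ Z^3 · n^-4; with Z fixed, a_c ∝ n^-4.
a_c(n=7)/a_c(n=1) = (7/1)^-4 = 1/2401

1/2401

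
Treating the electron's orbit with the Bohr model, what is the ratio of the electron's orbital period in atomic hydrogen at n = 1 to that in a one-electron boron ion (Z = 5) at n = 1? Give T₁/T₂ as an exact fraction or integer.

T ∝ Z^-2 · n^3
T₁/T₂ = (1/5)^-2 · (1/1)^3 = 25

25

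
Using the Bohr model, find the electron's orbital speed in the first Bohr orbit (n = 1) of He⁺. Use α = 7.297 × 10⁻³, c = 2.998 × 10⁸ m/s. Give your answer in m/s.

v_n = Zαc/n = 2 × 0.007297 × 2.998 × 10⁸ / 1
    = 4.375 × 10⁶ m/s

4.375 × 10⁶ m/s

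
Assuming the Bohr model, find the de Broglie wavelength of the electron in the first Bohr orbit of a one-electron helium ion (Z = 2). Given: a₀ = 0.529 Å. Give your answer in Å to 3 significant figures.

The Bohr quantisation condition is nλ = 2πr_n.
r_n = n²a₀/Z = 0.265 Å
λ = 2πr_n/n = 2π·0.265/1 = 1.66 Å

1.66 Å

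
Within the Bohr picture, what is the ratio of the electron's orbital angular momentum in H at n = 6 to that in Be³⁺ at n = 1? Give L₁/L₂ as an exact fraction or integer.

6

L = nℏ is independent of Z.
L₁/L₂ = n₁/n₂ = 6/1 = 6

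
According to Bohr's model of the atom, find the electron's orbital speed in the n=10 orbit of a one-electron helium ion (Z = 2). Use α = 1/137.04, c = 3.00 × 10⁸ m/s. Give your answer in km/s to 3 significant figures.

438 km/s

v_n = Zαc/n = 2 × 0.00730 × 3.00 × 10⁸ / 10
    = 438 km/s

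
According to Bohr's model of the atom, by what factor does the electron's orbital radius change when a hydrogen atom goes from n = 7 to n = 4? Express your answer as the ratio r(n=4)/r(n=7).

r ∝ Z^-1 · n^2; with Z fixed, r ∝ n^2.
r(n=4)/r(n=7) = (4/7)^2 = 16/49

16/49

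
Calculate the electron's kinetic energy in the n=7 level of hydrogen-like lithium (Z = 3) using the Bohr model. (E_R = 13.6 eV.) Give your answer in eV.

For a Coulomb orbit the virial theorem gives K = −E_n.
E_n = −E_R·Z²/n², so K = E_R·Z²/n² = 13.6 × 3²/7² = 2.50 eV

2.50 eV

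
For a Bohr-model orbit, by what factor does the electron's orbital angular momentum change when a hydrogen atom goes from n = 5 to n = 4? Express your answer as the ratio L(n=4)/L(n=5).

L = nℏ depends only on n, so L ∝ n.
L(n=4)/L(n=5) = (4/5)^1 = 4/5

4/5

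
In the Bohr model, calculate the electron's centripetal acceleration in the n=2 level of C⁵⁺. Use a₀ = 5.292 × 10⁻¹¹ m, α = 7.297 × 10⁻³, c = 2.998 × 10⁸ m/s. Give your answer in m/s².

1.221 × 10²⁴ m/s²

r = n²a₀/Z = 3.528 × 10⁻¹¹ m, v = Zαc/n = 6.563 × 10⁶ m/s
a = v²/r = (6.563 × 10⁶)² / 3.528 × 10⁻¹¹ = 1.221 × 10²⁴ m/s²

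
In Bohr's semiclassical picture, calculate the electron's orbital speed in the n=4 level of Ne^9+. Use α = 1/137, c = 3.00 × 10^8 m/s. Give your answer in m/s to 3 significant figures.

5.47 × 10^6 m/s

v_n = Zαc/n = 10 × 0.00730 × 3.00 × 10^8 / 4
    = 5.47 × 10^6 m/s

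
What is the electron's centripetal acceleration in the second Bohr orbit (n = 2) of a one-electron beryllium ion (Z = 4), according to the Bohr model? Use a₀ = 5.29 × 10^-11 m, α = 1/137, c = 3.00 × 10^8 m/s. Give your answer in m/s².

r = n²a₀/Z = 5.29 × 10^-11 m, v = Zαc/n = 4.38 × 10^6 m/s
a = v²/r = (4.38 × 10^6)² / 5.29 × 10^-11 = 3.63 × 10^23 m/s²

3.63 × 10^23 m/s²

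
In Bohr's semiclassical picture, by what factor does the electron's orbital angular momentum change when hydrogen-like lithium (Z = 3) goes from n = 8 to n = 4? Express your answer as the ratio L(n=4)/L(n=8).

L = nℏ depends only on n, so L ∝ n.
L(n=4)/L(n=8) = (4/8)^1 = 1/2

1/2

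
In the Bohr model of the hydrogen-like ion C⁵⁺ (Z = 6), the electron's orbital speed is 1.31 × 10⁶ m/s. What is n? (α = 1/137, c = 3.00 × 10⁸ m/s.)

v_n = Zαc/n ⇒ n = Zαc/v = 6 × 0.00730 × 3.00 × 10⁸ / 1.31 × 10⁶ ≈ 10.03
n = 10

10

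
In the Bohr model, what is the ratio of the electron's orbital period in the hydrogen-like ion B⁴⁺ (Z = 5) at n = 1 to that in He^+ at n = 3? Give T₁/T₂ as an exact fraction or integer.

T ∝ Z^-2 · n^3
T₁/T₂ = (5/2)^-2 · (1/3)^3 = 4/675

4/675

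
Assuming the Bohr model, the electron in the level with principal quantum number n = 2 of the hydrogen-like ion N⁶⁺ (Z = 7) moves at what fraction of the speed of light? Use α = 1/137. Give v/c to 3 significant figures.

v_n = Zαc/n, so v/c = Zα/n = 7 × 0.00730 / 2 = 0.0255

0.0255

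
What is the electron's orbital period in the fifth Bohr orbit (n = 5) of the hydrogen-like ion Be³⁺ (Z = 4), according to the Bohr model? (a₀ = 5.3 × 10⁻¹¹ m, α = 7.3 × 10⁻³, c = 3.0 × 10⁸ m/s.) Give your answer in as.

r = n²a₀/Z = 5²·5.3 × 10⁻¹¹/4 = 3.3 × 10⁻¹⁰ m
v = Zαc/n = 4·0.0073·3.0 × 10⁸/5 = 1.8 × 10⁶ m/s
T = 2πr/v = 1.2 × 10⁻¹⁵ s = 1200 as

1200 as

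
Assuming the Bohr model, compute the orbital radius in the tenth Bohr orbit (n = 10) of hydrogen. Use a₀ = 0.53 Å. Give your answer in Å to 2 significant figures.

53 Å

r_n = n²a₀/Z = 10² × 0.53 / 1
    = 100 × 0.53 / 1 = 53 Å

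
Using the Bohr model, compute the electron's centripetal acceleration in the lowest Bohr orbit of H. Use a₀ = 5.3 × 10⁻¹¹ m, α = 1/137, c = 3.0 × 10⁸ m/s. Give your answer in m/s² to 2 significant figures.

r = n²a₀/Z = 5.3 × 10⁻¹¹ m, v = Zαc/n = 2.2 × 10⁶ m/s
a = v²/r = (2.2 × 10⁶)² / 5.3 × 10⁻¹¹ = 9.0 × 10²² m/s²

9.0 × 10²² m/s²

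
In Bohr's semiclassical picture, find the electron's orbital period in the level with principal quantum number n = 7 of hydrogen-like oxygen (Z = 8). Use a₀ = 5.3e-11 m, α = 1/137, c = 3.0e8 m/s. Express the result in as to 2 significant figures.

r = n²a₀/Z = 7²·5.3e-11/8 = 3.2e-10 m
v = Zαc/n = 8·0.0073·3.0e8/7 = 2.5e6 m/s
T = 2πr/v = 8.2e-16 s = 820 as

820 as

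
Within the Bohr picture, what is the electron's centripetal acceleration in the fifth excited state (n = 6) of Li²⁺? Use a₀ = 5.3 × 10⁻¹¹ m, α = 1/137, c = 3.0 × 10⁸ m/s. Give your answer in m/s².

1.9 × 10²¹ m/s²

r = n²a₀/Z = 6.4 × 10⁻¹⁰ m, v = Zαc/n = 1.1 × 10⁶ m/s
a = v²/r = (1.1 × 10⁶)² / 6.4 × 10⁻¹⁰ = 1.9 × 10²¹ m/s²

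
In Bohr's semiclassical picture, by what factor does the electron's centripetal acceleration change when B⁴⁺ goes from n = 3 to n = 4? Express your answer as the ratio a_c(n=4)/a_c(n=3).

81/256

a_c ∝ Z^3 · n^-4; with Z fixed, a_c ∝ n^-4.
a_c(n=4)/a_c(n=3) = (4/3)^-4 = 81/256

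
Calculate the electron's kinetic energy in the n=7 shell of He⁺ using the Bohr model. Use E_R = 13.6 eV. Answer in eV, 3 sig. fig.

1.11 eV

For a Coulomb orbit the virial theorem gives K = −E_n.
E_n = −E_R·Z²/n², so K = E_R·Z²/n² = 13.6 × 2²/7² = 1.11 eV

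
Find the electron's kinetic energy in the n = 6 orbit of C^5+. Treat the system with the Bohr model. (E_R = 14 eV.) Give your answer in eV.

For a Coulomb orbit the virial theorem gives K = −E_n.
E_n = −E_R·Z²/n², so K = E_R·Z²/n² = 14 × 6²/6² = 14 eV

14 eV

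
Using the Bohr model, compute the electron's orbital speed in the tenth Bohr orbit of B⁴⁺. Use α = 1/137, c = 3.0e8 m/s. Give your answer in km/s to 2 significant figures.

1100 km/s

v_n = Zαc/n = 5 × 0.0073 × 3.0e8 / 10
    = 1100 km/s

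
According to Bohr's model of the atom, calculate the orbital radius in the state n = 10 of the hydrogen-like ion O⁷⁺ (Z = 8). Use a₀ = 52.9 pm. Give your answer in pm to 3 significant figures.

661 pm

r_n = n²a₀/Z = 10² × 52.9 / 8
    = 100 × 52.9 / 8 = 661 pm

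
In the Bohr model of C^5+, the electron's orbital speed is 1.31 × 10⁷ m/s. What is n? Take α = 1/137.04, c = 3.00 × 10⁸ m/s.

v_n = Zαc/n ⇒ n = Zαc/v = 6 × 0.00730 × 3.00 × 10⁸ / 1.31 × 10⁷ ≈ 1.00
n = 1

1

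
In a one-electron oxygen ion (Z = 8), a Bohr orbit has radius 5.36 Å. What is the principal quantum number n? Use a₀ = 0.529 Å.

r_n = n²a₀/Z ⇒ n² = rZ/a₀ = 5.36 × 8 / 0.529 ≈ 81.06
n = 9

9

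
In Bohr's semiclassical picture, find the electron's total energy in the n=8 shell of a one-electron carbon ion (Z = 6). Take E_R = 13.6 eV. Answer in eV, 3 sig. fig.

E_n = −E_R·Z²/n² = −13.6 × 6²/8² = -7.65 eV

-7.65 eV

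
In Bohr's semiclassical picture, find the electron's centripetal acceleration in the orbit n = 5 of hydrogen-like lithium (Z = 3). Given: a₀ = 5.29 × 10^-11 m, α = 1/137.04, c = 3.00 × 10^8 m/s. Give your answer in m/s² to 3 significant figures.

r = n²a₀/Z = 4.41 × 10^-10 m, v = Zαc/n = 1.31 × 10^6 m/s
a = v²/r = (1.31 × 10^6)² / 4.41 × 10^-10 = 3.91 × 10^21 m/s²

3.91 × 10^21 m/s²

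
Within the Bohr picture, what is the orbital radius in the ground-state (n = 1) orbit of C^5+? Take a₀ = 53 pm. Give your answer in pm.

8.8 pm

r_n = n²a₀/Z = 1² × 53 / 6
    = 1 × 53 / 6 = 8.8 pm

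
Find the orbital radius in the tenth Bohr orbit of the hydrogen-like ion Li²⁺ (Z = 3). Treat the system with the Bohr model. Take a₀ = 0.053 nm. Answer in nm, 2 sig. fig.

1.8 nm

r_n = n²a₀/Z = 10² × 0.053 / 3
    = 100 × 0.053 / 3 = 1.8 nm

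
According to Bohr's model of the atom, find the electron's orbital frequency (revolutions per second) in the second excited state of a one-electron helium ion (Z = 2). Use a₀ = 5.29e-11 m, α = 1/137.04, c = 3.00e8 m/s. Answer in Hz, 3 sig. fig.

9.76e14 Hz

r = n²a₀/Z = 2.38e-10 m, v = Zαc/n = 1.46e6 m/s
f = v/(2πr) = 9.76e14 Hz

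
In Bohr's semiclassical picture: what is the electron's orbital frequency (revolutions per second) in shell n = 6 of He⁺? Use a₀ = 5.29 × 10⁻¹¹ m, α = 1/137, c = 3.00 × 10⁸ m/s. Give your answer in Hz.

r = n²a₀/Z = 9.52 × 10⁻¹⁰ m, v = Zαc/n = 7.30 × 10⁵ m/s
f = v/(2πr) = 1.22 × 10¹⁴ Hz

1.22 × 10¹⁴ Hz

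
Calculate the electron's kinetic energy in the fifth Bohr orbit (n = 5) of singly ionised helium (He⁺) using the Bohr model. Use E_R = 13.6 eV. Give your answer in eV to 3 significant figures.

2.18 eV

For a Coulomb orbit the virial theorem gives K = −E_n.
E_n = −E_R·Z²/n², so K = E_R·Z²/n² = 13.6 × 2²/5² = 2.18 eV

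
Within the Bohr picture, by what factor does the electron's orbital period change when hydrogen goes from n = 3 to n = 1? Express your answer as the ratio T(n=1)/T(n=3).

T ∝ Z^-2 · n^3; with Z fixed, T ∝ n^3.
T(n=1)/T(n=3) = (1/3)^3 = 1/27

1/27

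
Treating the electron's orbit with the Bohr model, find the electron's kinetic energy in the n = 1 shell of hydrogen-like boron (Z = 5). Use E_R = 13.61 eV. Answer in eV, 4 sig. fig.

For a Coulomb orbit the virial theorem gives K = −E_n.
E_n = −E_R·Z²/n², so K = E_R·Z²/n² = 13.61 × 5²/1² = 340.2 eV

340.2 eV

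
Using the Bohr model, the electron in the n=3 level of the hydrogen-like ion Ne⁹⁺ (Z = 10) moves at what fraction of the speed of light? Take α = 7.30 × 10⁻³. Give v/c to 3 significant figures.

0.0243

v_n = Zαc/n, so v/c = Zα/n = 10 × 0.00730 / 3 = 0.0243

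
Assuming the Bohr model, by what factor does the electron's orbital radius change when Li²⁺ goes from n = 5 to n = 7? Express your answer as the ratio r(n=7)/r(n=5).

r ∝ Z^-1 · n^2; with Z fixed, r ∝ n^2.
r(n=7)/r(n=5) = (7/5)^2 = 49/25

49/25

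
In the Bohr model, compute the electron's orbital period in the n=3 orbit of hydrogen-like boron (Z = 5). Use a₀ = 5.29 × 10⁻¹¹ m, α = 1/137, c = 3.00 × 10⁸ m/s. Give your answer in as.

164 as

r = n²a₀/Z = 3²·5.29 × 10⁻¹¹/5 = 9.52 × 10⁻¹¹ m
v = Zαc/n = 5·0.00730·3.00 × 10⁸/3 = 3.65 × 10⁶ m/s
T = 2πr/v = 1.64 × 10⁻¹⁶ s = 164 as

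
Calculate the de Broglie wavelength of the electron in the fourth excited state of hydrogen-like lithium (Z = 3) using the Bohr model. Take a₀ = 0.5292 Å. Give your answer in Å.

The Bohr quantisation condition is nλ = 2πr_n.
r_n = n²a₀/Z = 4.410 Å
λ = 2πr_n/n = 2π·4.410/5 = 5.542 Å

5.542 Å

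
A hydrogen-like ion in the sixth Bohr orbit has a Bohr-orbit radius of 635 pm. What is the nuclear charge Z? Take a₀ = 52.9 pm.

r_n = n²a₀/Z ⇒ Z = n²a₀/r = 6² × 52.9 / 635 ≈ 3.00
Z = 3

3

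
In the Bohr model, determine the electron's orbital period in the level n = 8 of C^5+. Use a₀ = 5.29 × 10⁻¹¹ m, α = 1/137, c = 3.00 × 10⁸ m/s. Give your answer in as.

2160 as

r = n²a₀/Z = 8²·5.29 × 10⁻¹¹/6 = 5.64 × 10⁻¹⁰ m
v = Zαc/n = 6·0.00730·3.00 × 10⁸/8 = 1.64 × 10⁶ m/s
T = 2πr/v = 2.16 × 10⁻¹⁵ s = 2160 as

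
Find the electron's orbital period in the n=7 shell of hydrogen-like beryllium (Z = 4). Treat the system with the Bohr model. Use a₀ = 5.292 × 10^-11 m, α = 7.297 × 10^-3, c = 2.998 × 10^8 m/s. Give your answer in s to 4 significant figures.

r = n²a₀/Z = 7²·5.292 × 10^-11/4 = 6.483 × 10^-10 m
v = Zαc/n = 4·0.007297·2.998 × 10^8/7 = 1.250 × 10^6 m/s
T = 2πr/v = 3.258 × 10^-15 s

3.258 × 10^-15 s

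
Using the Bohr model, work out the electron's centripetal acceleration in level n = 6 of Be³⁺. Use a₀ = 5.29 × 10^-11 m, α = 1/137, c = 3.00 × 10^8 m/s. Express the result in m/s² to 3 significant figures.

4.48 × 10^21 m/s²

r = n²a₀/Z = 4.76 × 10^-10 m, v = Zαc/n = 1.46 × 10^6 m/s
a = v²/r = (1.46 × 10^6)² / 4.76 × 10^-10 = 4.48 × 10^21 m/s²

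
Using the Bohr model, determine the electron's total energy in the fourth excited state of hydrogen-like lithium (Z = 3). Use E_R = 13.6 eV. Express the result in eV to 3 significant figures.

E_n = −E_R·Z²/n² = −13.6 × 3²/5² = -4.90 eV

-4.90 eV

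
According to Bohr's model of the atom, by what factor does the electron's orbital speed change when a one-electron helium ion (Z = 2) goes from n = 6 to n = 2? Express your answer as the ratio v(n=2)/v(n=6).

3

v ∝ Z^1 · n^-1; with Z fixed, v ∝ n^-1.
v(n=2)/v(n=6) = (2/6)^-1 = 3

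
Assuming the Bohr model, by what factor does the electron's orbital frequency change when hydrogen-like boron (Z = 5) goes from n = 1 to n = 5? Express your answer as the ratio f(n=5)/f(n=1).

f ∝ Z^2 · n^-3; with Z fixed, f ∝ n^-3.
f(n=5)/f(n=1) = (5/1)^-3 = 1/125

1/125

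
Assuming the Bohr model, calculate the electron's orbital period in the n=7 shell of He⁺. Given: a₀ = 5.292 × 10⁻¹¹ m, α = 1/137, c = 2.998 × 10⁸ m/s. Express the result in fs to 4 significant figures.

13.03 fs

r = n²a₀/Z = 7²·5.292 × 10⁻¹¹/2 = 1.297 × 10⁻⁹ m
v = Zαc/n = 2·0.007299·2.998 × 10⁸/7 = 6.252 × 10⁵ m/s
T = 2πr/v = 1.303 × 10⁻¹⁴ s = 13.03 fs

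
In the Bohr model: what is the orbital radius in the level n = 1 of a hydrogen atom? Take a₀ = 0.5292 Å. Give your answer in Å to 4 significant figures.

0.5292 Å

r_n = n²a₀/Z = 1² × 0.5292 / 1
    = 1 × 0.5292 / 1 = 0.5292 Å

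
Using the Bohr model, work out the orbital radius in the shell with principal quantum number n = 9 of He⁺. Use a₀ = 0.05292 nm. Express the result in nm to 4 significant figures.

2.143 nm

r_n = n²a₀/Z = 9² × 0.05292 / 2
    = 81 × 0.05292 / 2 = 2.143 nm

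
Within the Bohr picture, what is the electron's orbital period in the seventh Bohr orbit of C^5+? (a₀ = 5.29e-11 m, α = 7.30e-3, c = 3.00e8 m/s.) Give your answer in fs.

r = n²a₀/Z = 7²·5.29e-11/6 = 4.32e-10 m
v = Zαc/n = 6·0.00730·3.00e8/7 = 1.88e6 m/s
T = 2πr/v = 1.45e-15 s = 1.45 fs

1.45 fs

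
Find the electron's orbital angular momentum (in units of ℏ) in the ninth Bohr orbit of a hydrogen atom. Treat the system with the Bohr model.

L_n = nℏ, so L/ℏ = n = 9.

9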